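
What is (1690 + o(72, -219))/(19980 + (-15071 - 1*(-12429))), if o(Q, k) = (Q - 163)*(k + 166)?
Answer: 6513/17338 ≈ 0.37565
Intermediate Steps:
o(Q, k) = (-163 + Q)*(166 + k)
(1690 + o(72, -219))/(19980 + (-15071 - 1*(-12429))) = (1690 + (-27058 - 163*(-219) + 166*72 + 72*(-219)))/(19980 + (-15071 - 1*(-12429))) = (1690 + (-27058 + 35697 + 11952 - 15768))/(19980 + (-15071 + 12429)) = (1690 + 4823)/(19980 - 2642) = 6513/17338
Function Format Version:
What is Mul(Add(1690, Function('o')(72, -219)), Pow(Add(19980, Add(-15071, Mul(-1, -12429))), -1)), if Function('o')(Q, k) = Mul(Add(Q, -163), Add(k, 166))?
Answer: Rational(6513, 17338) ≈ 0.37565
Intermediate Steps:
Function('o')(Q, k) = Mul(Add(-163, Q), Add(166, k))
Mul(Add(1690, Function('o')(72, -219)), Pow(Add(19980, Add(-15071, Mul(-1, -12429))), -1)) = Mul(Add(1690, Add(-27058, Mul(-163, -219), Mul(166, 72), Mul(72, -219))), Pow(Add(19980, Add(-15071, Mul(-1, -12429))), -1)) = Mul(Add(1690, Add(-27058, 35697, 11952, -15768)), Pow(Add(19980, Add(-15071, 12429)), -1)) = Mul(Add(1690, 4823), Pow(Add(19980, -2642), -1)) = Mul(6513, Pow(17338, -1)) = Mul(6513, Rational(1, 17338)) = Rational(6513, 17338)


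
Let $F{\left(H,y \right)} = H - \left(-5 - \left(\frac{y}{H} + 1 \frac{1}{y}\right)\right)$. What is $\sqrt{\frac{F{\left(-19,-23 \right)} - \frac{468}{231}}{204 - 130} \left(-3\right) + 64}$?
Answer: $\frac{\sqrt{100137409030582}}{1245013} \approx 8.0376$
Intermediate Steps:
$F{\left(H,y \right)} = 5 + H + \frac{1}{y} + \frac{y}{H}$ ($F{\left(H,y \right)} = H - \left(-5 - \left(\frac{y}{H} + \frac{1}{y}\right)\right) = H - \left(-5 - \left(\frac{1}{y} + \frac{y}{H}\right)\right) = H - \left(-5 - \frac{1}{y} - \frac{y}{H}\right) = H + \left(5 + \frac{1}{y} + \frac{y}{H}\right) = 5 + H + \frac{1}{y} + \frac{y}{H}$)
$\sqrt{\frac{F{\left(-19,-23 \right)} - \frac{468}{231}}{204 - 130} \left(-3\right) + 64} = \sqrt{\frac{\left(5 - 19 + \frac{1}{-23} - \frac{23}{-19}\right) - \frac{468}{231}}{204 - 130} \left(-3\right) + 64} = \sqrt{\frac{\left(5 - 19 - \frac{1}{23} - - \frac{23}{19}\right) - \frac{156}{77}}{74} \left(-3\right) + 64} = \sqrt{\left(\left(5 - 19 - \frac{1}{23} + \frac{23}{19}\right) - \frac{156}{77}\right) \frac{1}{74} \left(-3\right) + 64} = \sqrt{\left(- \frac{5608}{437} - \frac{156}{77}\right) \frac{1}{74} \left(-3\right) + 64} = \sqrt{\left(- \frac{499988}{33649}\right) \frac{1}{74} \left(-3\right) + 64} = \sqrt{\left(- \frac{249994}{1245013}\right) \left(-3\right) + 64} = \sqrt{\frac{749982}{1245013} + 64} = \sqrt{\frac{80430814}{1245013}} = \frac{\sqrt{100137409030582}}{1245013}$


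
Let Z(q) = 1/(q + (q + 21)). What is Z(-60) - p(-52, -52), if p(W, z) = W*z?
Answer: -267697/99 ≈ -2704.0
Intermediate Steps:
Z(q) = 1/(21 + 2*q) (Z(q) = 1/(q + (21 + q)) = 1/(21 + 2*q))
Z(-60) - p(-52, -52) = 1/(21 + 2*(-60)) - (-52)*(-52) = 1/(21 - 120) - 1*2704 = 1/(-99) - 2704 = -1/99 - 2704 = -267697/99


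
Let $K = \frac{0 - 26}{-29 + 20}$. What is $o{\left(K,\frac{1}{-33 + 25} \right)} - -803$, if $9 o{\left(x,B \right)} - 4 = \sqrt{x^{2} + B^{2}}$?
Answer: $\frac{7231}{9} + \frac{\sqrt{43345}}{648} \approx 803.77$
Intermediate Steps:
$K = \frac{26}{9}$ ($K = - \frac{26}{-9} = \left(-26\right) \left(- \frac{1}{9}\right) = \frac{26}{9} \approx 2.8889$)
$o{\left(x,B \right)} = \frac{4}{9} + \frac{\sqrt{B^{2} + x^{2}}}{9}$ ($o{\left(x,B \right)} = \frac{4}{9} + \frac{\sqrt{x^{2} + B^{2}}}{9} = \frac{4}{9} + \frac{\sqrt{B^{2} + x^{2}}}{9}$)
$o{\left(K,\frac{1}{-33 + 25} \right)} - -803 = \left(\frac{4}{9} + \frac{\sqrt{\left(\frac{1}{-33 + 25}\right)^{2} + \left(\frac{26}{9}\right)^{2}}}{9}\right) - -803 = \left(\frac{4}{9} + \frac{\sqrt{\left(\frac{1}{-8}\right)^{2} + \frac{676}{81}}}{9}\right) + 803 = \left(\frac{4}{9} + \frac{\sqrt{\left(- \frac{1}{8}\right)^{2} + \frac{676}{81}}}{9}\right) + 803 = \left(\frac{4}{9} + \frac{\sqrt{\frac{1}{64} + \frac{676}{81}}}{9}\right) + 803 = \left(\frac{4}{9} + \frac{\sqrt{\frac{43345}{5184}}}{9}\right) + 803 = \left(\frac{4}{9} + \frac{\frac{1}{72} \sqrt{43345}}{9}\right) + 803 = \left(\frac{4}{9} + \frac{\sqrt{43345}}{648}\right) + 803 = \frac{7231}{9} + \frac{\sqrt{43345}}{648}$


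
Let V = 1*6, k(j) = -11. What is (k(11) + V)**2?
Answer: 25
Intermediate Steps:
V = 6
(k(11) + V)**2 = (-11 + 6)**2 = (-5)**2 = 25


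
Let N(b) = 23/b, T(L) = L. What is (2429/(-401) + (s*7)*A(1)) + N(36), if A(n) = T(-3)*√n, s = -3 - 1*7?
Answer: 2953339/14436 ≈ 204.58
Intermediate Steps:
s = -10 (s = -3 - 7 = -10)
A(n) = -3*√n
(2429/(-401) + (s*7)*A(1)) + N(36) = (2429/(-401) + (-10*7)*(-3*√1)) + 23/36 = (2429*(-1/401) - (-210)) + 23*(1/36) = (-2429/401 - 70*(-3)) + 23/36 = (-2429/401 + 210) + 23/36 = 81781/401 + 23/36 = 2953339/14436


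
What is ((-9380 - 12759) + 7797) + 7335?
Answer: -7007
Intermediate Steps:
((-9380 - 12759) + 7797) + 7335 = (-22139 + 7797) + 7335 = -14342 + 7335 = -7007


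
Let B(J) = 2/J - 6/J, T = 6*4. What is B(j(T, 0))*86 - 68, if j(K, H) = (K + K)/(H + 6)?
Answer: -111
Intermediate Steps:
T = 24
j(K, H) = 2*K/(6 + H) (j(K, H) = (2*K)/(6 + H) = 2*K/(6 + H))
B(J) = -4/J
B(j(T, 0))*86 - 68 = -4/(2*24/(6 + 0))*86 - 68 = -4/(2*24/6)*86 - 68 = -4/(2*24*(⅙))*86 - 68 = -4/8*86 - 68 = -4*⅛*86 - 68 = -½*86 - 68 = -43 - 68 = -111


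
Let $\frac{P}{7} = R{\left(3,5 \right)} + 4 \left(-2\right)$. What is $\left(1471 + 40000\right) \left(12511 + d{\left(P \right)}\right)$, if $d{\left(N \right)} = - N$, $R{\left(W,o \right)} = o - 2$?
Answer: $520295166$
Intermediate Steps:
$R{\left(W,o \right)} = -2 + o$
$P = -35$ ($P = 7 \left(\left(-2 + 5\right) + 4 \left(-2\right)\right) = 7 \left(3 - 8\right) = 7 \left(-5\right) = -35$)
$\left(1471 + 40000\right) \left(12511 + d{\left(P \right)}\right) = \left(1471 + 40000\right) \left(12511 - -35\right) = 41471 \left(12511 + 35\right) = 41471 \cdot 12546 = 520295166$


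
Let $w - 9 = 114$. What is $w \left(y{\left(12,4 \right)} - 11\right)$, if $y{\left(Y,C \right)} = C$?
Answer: $-861$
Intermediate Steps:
$w = 123$ ($w = 9 + 114 = 123$)
$w \left(y{\left(12,4 \right)} - 11\right) = 123 \left(4 - 11\right) = 123 \left(-7\right) = -861$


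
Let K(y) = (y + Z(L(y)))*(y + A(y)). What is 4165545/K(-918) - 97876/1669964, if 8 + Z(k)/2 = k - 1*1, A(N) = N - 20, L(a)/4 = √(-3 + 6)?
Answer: 66166578078061/28279410850816 + 1388515*√3/67736576 ≈ 2.3752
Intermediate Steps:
L(a) = 4*√3 (L(a) = 4*√(-3 + 6) = 4*√3)
A(N) = -20 + N
Z(k) = -18 + 2*k (Z(k) = -16 + 2*(k - 1*1) = -16 + 2*(k - 1) = -16 + 2*(-1 + k) = -16 + (-2 + 2*k) = -18 + 2*k)
K(y) = (-20 + 2*y)*(-18 + y + 8*√3) (K(y) = (y + (-18 + 2*(4*√3)))*(y + (-20 + y)) = (y + (-18 + 8*√3))*(-20 + 2*y) = (-18 + y + 8*√3)*(-20 + 2*y) = (-20 + 2*y)*(-18 + y + 8*√3))
4165545/K(-918) - 97876/1669964 = 4165545/(360 - 160*√3 - 56*(-918) + 2*(-918)² + 16*(-918)*√3) - 97876/1669964 = 4165545/(360 - 160*√3 + 51408 + 2*842724 - 14688*√3) - 97876*1/1669964 = 4165545/(360 - 160*√3 + 51408 + 1685448 - 14688*√3) - 24469/417491 = 4165545/(1737216 - 14848*√3) - 24469/417491 = -24469/417491 + 4165545/(1737216 - 14848*√3)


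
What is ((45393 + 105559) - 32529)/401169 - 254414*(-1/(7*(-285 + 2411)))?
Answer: 51912690526/2985098529 ≈ 17.391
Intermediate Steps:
((45393 + 105559) - 32529)/401169 - 254414*(-1/(7*(-285 + 2411))) = (150952 - 32529)*(1/401169) - 254414/(2126*(-7)) = 118423*(1/401169) - 254414/(-14882) = 118423/401169 - 254414*(-1/14882) = 118423/401169 + 127207/7441 = 51912690526/2985098529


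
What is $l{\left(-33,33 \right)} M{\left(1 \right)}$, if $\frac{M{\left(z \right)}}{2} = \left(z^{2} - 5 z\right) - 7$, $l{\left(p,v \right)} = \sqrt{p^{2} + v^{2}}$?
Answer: $- 726 \sqrt{2} \approx -1026.7$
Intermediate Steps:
$M{\left(z \right)} = -14 - 10 z + 2 z^{2}$ ($M{\left(z \right)} = 2 \left(\left(z^{2} - 5 z\right) - 7\right) = 2 \left(-7 + z^{2} - 5 z\right) = -14 - 10 z + 2 z^{2}$)
$l{\left(-33,33 \right)} M{\left(1 \right)} = \sqrt{\left(-33\right)^{2} + 33^{2}} \left(-14 - 10 + 2 \cdot 1^{2}\right) = \sqrt{1089 + 1089} \left(-14 - 10 + 2 \cdot 1\right) = \sqrt{2178} \left(-14 - 10 + 2\right) = 33 \sqrt{2} \left(-22\right) = - 726 \sqrt{2}$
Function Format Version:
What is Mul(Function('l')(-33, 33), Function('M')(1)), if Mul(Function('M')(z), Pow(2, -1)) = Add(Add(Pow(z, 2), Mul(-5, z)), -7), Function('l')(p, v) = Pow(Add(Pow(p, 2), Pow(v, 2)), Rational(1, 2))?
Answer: Mul(-726, Pow(2, Rational(1, 2))) ≈ -1026.7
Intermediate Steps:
Function('M')(z) = Add(-14, Mul(-10, z), Mul(2, Pow(z, 2))) (Function('M')(z) = Mul(2, Add(Add(Pow(z, 2), Mul(-5, z)), -7)) = Mul(2, Add(-7, Pow(z, 2), Mul(-5, z))) = Add(-14, Mul(-10, z), Mul(2, Pow(z, 2))))
Mul(Function('l')(-33, 33), Function('M')(1)) = Mul(Pow(Add(Pow(-33, 2), Pow(33, 2)), Rational(1, 2)), Add(-14, Mul(-10, 1), Mul(2, Pow(1, 2)))) = Mul(Pow(Add(1089, 1089), Rational(1, 2)), Add(-14, -10, Mul(2, 1))) = Mul(Pow(2178, Rational(1, 2)), Add(-14, -10, 2)) = Mul(Mul(33, Pow(2, Rational(1, 2))), -22) = Mul(-726, Pow(2, Rational(1, 2)))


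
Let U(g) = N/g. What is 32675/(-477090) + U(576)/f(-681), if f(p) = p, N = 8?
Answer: -5935547/86639544 ≈ -0.068509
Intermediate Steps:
U(g) = 8/g
32675/(-477090) + U(576)/f(-681) = 32675/(-477090) + (8/576)/(-681) = 32675*(-1/477090) + (8*(1/576))*(-1/681) = -6535/95418 + (1/72)*(-1/681) = -6535/95418 - 1/49032 = -5935547/86639544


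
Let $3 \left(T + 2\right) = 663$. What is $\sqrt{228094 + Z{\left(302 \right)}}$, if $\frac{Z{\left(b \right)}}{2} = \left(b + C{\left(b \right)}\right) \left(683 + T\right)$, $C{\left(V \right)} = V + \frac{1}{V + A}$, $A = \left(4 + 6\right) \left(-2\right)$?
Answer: $\frac{386 \sqrt{175827}}{141} \approx 1147.9$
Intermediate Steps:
$T = 219$ ($T = -2 + \frac{1}{3} \cdot 663 = -2 + 221 = 219$)
$A = -20$ ($A = 10 \left(-2\right) = -20$)
$C{\left(V \right)} = V + \frac{1}{-20 + V}$ ($C{\left(V \right)} = V + \frac{1}{V - 20} = V + \frac{1}{-20 + V}$)
$Z{\left(b \right)} = 1804 b + \frac{1804 \left(1 + b^{2} - 20 b\right)}{-20 + b}$ ($Z{\left(b \right)} = 2 \left(b + \frac{1 + b^{2} - 20 b}{-20 + b}\right) \left(683 + 219\right) = 2 \left(b + \frac{1 + b^{2} - 20 b}{-20 + b}\right) 902 = 2 \left(902 b + \frac{902 \left(1 + b^{2} - 20 b\right)}{-20 + b}\right) = 1804 b + \frac{1804 \left(1 + b^{2} - 20 b\right)}{-20 + b}$)
$\sqrt{228094 + Z{\left(302 \right)}} = \sqrt{228094 + \frac{1804 \left(1 - 12080 + 2 \cdot 302^{2}\right)}{-20 + 302}} = \sqrt{228094 + \frac{1804 \left(1 - 12080 + 2 \cdot 91204\right)}{282}} = \sqrt{228094 + 1804 \cdot \frac{1}{282} \left(1 - 12080 + 182408\right)} = \sqrt{228094 + 1804 \cdot \frac{1}{282} \cdot 170329} = \sqrt{228094 + \frac{153636758}{141}} = \sqrt{\frac{185798012}{141}} = \frac{386 \sqrt{175827}}{141}$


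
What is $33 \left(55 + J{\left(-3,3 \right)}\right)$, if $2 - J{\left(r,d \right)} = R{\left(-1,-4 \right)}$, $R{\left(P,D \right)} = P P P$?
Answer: $1914$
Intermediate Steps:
$R{\left(P,D \right)} = P^{3}$ ($R{\left(P,D \right)} = P^{2} P = P^{3}$)
$J{\left(r,d \right)} = 3$ ($J{\left(r,d \right)} = 2 - \left(-1\right)^{3} = 2 - -1 = 2 + 1 = 3$)
$33 \left(55 + J{\left(-3,3 \right)}\right) = 33 \left(55 + 3\right) = 33 \cdot 58 = 1914$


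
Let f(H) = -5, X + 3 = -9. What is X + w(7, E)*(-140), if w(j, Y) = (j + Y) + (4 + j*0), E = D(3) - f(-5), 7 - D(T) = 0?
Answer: -3232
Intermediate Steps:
X = -12 (X = -3 - 9 = -12)
D(T) = 7 (D(T) = 7 - 1*0 = 7 + 0 = 7)
E = 12 (E = 7 - 1*(-5) = 7 + 5 = 12)
w(j, Y) = 4 + Y + j (w(j, Y) = (Y + j) + (4 + 0) = (Y + j) + 4 = 4 + Y + j)
X + w(7, E)*(-140) = -12 + (4 + 12 + 7)*(-140) = -12 + 23*(-140) = -12 - 3220 = -3232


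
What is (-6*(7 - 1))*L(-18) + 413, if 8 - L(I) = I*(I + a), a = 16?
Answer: 1421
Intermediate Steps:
L(I) = 8 - I*(16 + I) (L(I) = 8 - I*(I + 16) = 8 - I*(16 + I))
(-6*(7 - 1))*L(-18) + 413 = (-6*(7 - 1))*(8 - 1*(-18)² - 16*(-18)) + 413 = (-6*6)*(8 - 1*324 + 288) + 413 = -36*(8 - 324 + 288) + 413 = -36*(-28) + 413 = 1008 + 413 = 1421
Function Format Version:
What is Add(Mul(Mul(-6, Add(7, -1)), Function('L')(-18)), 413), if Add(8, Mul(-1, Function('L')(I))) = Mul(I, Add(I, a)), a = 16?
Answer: 1421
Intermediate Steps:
Function('L')(I) = Add(8, Mul(-1, I, Add(16, I))) (Function('L')(I) = Add(8, Mul(-1, Mul(I, Add(I, 16)))) = Add(8, Mul(-1, Mul(I, Add(16, I)))) = Add(8, Mul(-1, I, Add(16, I))))
Add(Mul(Mul(-6, Add(7, -1)), Function('L')(-18)), 413) = Add(Mul(Mul(-6, Add(7, -1)), Add(8, Mul(-1, Pow(-18, 2)), Mul(-16, -18))), 413) = Add(Mul(Mul(-6, 6), Add(8, Mul(-1, 324), 288)), 413) = Add(Mul(-36, Add(8, -324, 288)), 413) = Add(Mul(-36, -28), 413) = Add(1008, 413) = 1421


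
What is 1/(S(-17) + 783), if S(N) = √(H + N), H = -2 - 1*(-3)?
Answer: 783/613105 - 4*I/613105 ≈ 0.0012771 - 6.5242e-6*I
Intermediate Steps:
H = 1 (H = -2 + 3 = 1)
S(N) = √(1 + N)
1/(S(-17) + 783) = 1/(√(1 - 17) + 783) = 1/(√(-16) + 783) = 1/(4*I + 783) = 1/(783 + 4*I) = (783 - 4*I)/613105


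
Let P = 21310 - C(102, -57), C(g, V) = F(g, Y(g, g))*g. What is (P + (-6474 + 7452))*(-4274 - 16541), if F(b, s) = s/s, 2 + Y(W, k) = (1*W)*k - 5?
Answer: -461801590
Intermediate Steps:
Y(W, k) = -7 + W*k (Y(W, k) = -2 + ((1*W)*k - 5) = -2 + (W*k - 5) = -2 + (-5 + W*k) = -7 + W*k)
F(b, s) = 1
C(g, V) = g (C(g, V) = 1*g = g)
P = 21208 (P = 21310 - 1*102 = 21310 - 102 = 21208)
(P + (-6474 + 7452))*(-4274 - 16541) = (21208 + (-6474 + 7452))*(-4274 - 16541) = (21208 + 978)*(-20815) = 22186*(-20815) = -461801590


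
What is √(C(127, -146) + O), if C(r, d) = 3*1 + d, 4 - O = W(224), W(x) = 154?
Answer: I*√293 ≈ 17.117*I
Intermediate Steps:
O = -150 (O = 4 - 1*154 = 4 - 154 = -150)
C(r, d) = 3 + d
√(C(127, -146) + O) = √((3 - 146) - 150) = √(-143 - 150) = √(-293) = I*√293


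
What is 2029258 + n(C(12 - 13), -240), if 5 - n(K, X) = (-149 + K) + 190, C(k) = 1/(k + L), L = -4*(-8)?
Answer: 62905881/31 ≈ 2.0292e+6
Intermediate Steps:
L = 32
C(k) = 1/(32 + k) (C(k) = 1/(k + 32) = 1/(32 + k))
n(K, X) = -36 - K (n(K, X) = 5 - ((-149 + K) + 190) = 5 - (41 + K) = 5 + (-41 - K) = -36 - K)
2029258 + n(C(12 - 13), -240) = 2029258 + (-36 - 1/(32 + (12 - 13))) = 2029258 + (-36 - 1/(32 - 1)) = 2029258 + (-36 - 1/31) = 2029258 - 1117/31 = 62905881/31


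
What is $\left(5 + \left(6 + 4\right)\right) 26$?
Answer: $390$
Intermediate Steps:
$\left(5 + \left(6 + 4\right)\right) 26 = \left(5 + 10\right) 26 = 15 \cdot 26 = 390$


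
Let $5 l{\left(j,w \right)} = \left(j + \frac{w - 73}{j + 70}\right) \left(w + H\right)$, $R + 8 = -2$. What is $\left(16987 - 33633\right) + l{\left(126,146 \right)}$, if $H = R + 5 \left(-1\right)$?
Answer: $- \frac{13068341}{980} \approx -13335.0$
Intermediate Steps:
$R = -10$ ($R = -8 - 2 = -10$)
$H = -15$ ($H = -10 + 5 \left(-1\right) = -10 - 5 = -15$)
$l{\left(j,w \right)} = \frac{\left(-15 + w\right) \left(j + \frac{-73 + w}{70 + j}\right)}{5}$ ($l{\left(j,w \right)} = \frac{\left(j + \frac{w - 73}{j + 70}\right) \left(w - 15\right)}{5} = \frac{\left(j + \frac{-73 + w}{70 + j}\right) \left(-15 + w\right)}{5} = \frac{\left(-15 + w\right) \left(j + \frac{-73 + w}{70 + j}\right)}{5}$)
$\left(16987 - 33633\right) + l{\left(126,146 \right)} = \left(16987 - 33633\right) + \frac{1095 + 146^{2} - 132300 - 12848 - 15 \cdot 126^{2} + 146 \cdot 126^{2} + 70 \cdot 126 \cdot 146}{5 \left(70 + 126\right)} = -16646 + \frac{1095 + 21316 - 132300 - 12848 - 238140 + 146 \cdot 15876 + 1287720}{5 \cdot 196} = -16646 + \frac{1}{5} \cdot \frac{1}{196} \left(1095 + 21316 - 132300 - 12848 - 238140 + 2317896 + 1287720\right) = -16646 + \frac{1}{5} \cdot \frac{1}{196} \cdot 3244739 = -16646 + \frac{3244739}{980} = - \frac{13068341}{980}$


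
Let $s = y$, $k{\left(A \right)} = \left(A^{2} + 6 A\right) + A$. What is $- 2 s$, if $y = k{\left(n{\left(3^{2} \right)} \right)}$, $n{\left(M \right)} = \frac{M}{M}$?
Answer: $-16$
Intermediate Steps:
$n{\left(M \right)} = 1$
$k{\left(A \right)} = A^{2} + 7 A$
$y = 8$ ($y = 1 \left(7 + 1\right) = 1 \cdot 8 = 8$)
$s = 8$
$- 2 s = \left(-2\right) 8 = -16$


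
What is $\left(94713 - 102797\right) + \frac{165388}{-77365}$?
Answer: $- \frac{625584048}{77365} \approx -8086.1$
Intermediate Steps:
$\left(94713 - 102797\right) + \frac{165388}{-77365} = -8084 + 165388 \left(- \frac{1}{77365}\right) = -8084 - \frac{165388}{77365} = - \frac{625584048}{77365}$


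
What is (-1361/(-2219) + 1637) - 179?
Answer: 3236663/2219 ≈ 1458.6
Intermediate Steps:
(-1361/(-2219) + 1637) - 179 = (-1361*(-1/2219) + 1637) - 179 = (1361/2219 + 1637) - 179 = 3633864/2219 - 179 = 3236663/2219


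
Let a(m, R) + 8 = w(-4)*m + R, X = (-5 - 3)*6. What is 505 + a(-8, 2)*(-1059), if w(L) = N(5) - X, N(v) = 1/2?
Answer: 417751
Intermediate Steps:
X = -48 (X = -8*6 = -48)
N(v) = ½
w(L) = 97/2 (w(L) = ½ - 1*(-48) = ½ + 48 = 97/2)
a(m, R) = -8 + R + 97*m/2 (a(m, R) = -8 + (97*m/2 + R) = -8 + (R + 97*m/2) = -8 + R + 97*m/2)
505 + a(-8, 2)*(-1059) = 505 + (-8 + 2 + (97/2)*(-8))*(-1059) = 505 + (-8 + 2 - 388)*(-1059) = 505 - 394*(-1059) = 505 + 417246 = 417751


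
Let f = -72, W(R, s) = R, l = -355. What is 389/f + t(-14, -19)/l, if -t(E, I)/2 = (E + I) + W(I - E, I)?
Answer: -143567/25560 ≈ -5.6169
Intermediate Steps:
t(E, I) = -4*I (t(E, I) = -2*((E + I) + (I - E)) = -4*I)
389/f + t(-14, -19)/l = 389/(-72) - 4*(-19)/(-355) = 389*(-1/72) + 76*(-1/355) = -389/72 - 76/355 = -143567/25560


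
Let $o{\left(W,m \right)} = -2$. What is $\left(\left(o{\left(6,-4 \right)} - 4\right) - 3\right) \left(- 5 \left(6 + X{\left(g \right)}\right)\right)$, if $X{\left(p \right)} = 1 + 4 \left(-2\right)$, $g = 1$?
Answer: $-45$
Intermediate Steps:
$X{\left(p \right)} = -7$ ($X{\left(p \right)} = 1 - 8 = -7$)
$\left(\left(o{\left(6,-4 \right)} - 4\right) - 3\right) \left(- 5 \left(6 + X{\left(g \right)}\right)\right) = \left(\left(-2 - 4\right) - 3\right) \left(- 5 \left(6 - 7\right)\right) = \left(\left(-2 - 4\right) - 3\right) \left(\left(-5\right) \left(-1\right)\right) = \left(-6 - 3\right) 5 = \left(-9\right) 5 = -45$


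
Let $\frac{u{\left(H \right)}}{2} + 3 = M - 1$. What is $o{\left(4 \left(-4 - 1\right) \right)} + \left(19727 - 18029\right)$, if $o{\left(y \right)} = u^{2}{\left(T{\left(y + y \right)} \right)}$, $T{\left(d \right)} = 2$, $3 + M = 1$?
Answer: $1842$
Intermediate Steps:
$M = -2$ ($M = -3 + 1 = -2$)
$u{\left(H \right)} = -12$ ($u{\left(H \right)} = -6 + 2 \left(-2 - 1\right) = -6 + 2 \left(-3\right) = -6 - 6 = -12$)
$o{\left(y \right)} = 144$ ($o{\left(y \right)} = \left(-12\right)^{2} = 144$)
$o{\left(4 \left(-4 - 1\right) \right)} + \left(19727 - 18029\right) = 144 + \left(19727 - 18029\right) = 144 + 1698 = 1842$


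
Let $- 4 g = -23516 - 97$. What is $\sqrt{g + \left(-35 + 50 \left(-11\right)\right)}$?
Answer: $\frac{\sqrt{21273}}{2} \approx 72.926$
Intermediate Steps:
$g = \frac{23613}{4}$ ($g = - \frac{-23516 - 97}{4} = \left(- \frac{1}{4}\right) \left(-23613\right) = \frac{23613}{4} \approx 5903.3$)
$\sqrt{g + \left(-35 + 50 \left(-11\right)\right)} = \sqrt{\frac{23613}{4} + \left(-35 + 50 \left(-11\right)\right)} = \sqrt{\frac{23613}{4} - 585} = \sqrt{\frac{21273}{4}} = \frac{\sqrt{21273}}{2}$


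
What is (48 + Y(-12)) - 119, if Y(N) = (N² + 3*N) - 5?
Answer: 32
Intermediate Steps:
Y(N) = -5 + N² + 3*N
(48 + Y(-12)) - 119 = (48 + (-5 + (-12)² + 3*(-12))) - 119 = (48 + (-5 + 144 - 36)) - 119 = (48 + 103) - 119 = 151 - 119 = 32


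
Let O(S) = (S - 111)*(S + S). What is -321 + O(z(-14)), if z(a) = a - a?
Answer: -321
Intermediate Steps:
z(a) = 0
O(S) = 2*S*(-111 + S) (O(S) = (-111 + S)*(2*S) = 2*S*(-111 + S))
-321 + O(z(-14)) = -321 + 2*0*(-111 + 0) = -321 + 2*0*(-111) = -321 + 0 = -321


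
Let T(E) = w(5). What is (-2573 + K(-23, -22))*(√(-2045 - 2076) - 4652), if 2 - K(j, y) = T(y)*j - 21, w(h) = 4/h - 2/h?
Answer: 59099008/5 - 12704*I*√4121/5 ≈ 1.182e+7 - 1.6311e+5*I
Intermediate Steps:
w(h) = 2/h
T(E) = ⅖ (T(E) = 2/5 = 2*(⅕) = ⅖)
K(j, y) = 23 - 2*j/5 (K(j, y) = 2 - (2*j/5 - 21) = 2 - (-21 + 2*j/5) = 2 + (21 - 2*j/5) = 23 - 2*j/5)
(-2573 + K(-23, -22))*(√(-2045 - 2076) - 4652) = (-2573 + (23 - ⅖*(-23)))*(√(-2045 - 2076) - 4652) = (-2573 + (23 + 46/5))*(√(-4121) - 4652) = (-2573 + 161/5)*(I*√4121 - 4652) = -12704*(-4652 + I*√4121)/5 = 59099008/5 - 12704*I*√4121/5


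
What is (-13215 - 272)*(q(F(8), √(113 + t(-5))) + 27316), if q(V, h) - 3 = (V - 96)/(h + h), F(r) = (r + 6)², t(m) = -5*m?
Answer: -368451353 - 337175*√138/69 ≈ -3.6851e+8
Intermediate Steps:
F(r) = (6 + r)²
q(V, h) = 3 + (-96 + V)/(2*h) (q(V, h) = 3 + (V - 96)/(h + h) = 3 + (-96 + V)/((2*h)) = 3 + (-96 + V)*(1/(2*h)) = 3 + (-96 + V)/(2*h))
(-13215 - 272)*(q(F(8), √(113 + t(-5))) + 27316) = (-13215 - 272)*((-96 + (6 + 8)² + 6*√(113 - 5*(-5)))/(2*(√(113 - 5*(-5)))) + 27316) = -13487*((-96 + 14² + 6*√(113 + 25))/(2*(√(113 + 25))) + 27316) = -13487*((-96 + 196 + 6*√138)/(2*(√138)) + 27316) = -13487*((√138/138)*(100 + 6*√138)/2 + 27316) = -13487*(√138*(100 + 6*√138)/276 + 27316) = -13487*(27316 + √138*(100 + 6*√138)/276) = -368410892 - 13487*√138*(100 + 6*√138)/276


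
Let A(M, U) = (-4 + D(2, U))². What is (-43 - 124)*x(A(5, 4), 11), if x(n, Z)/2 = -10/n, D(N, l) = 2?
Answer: 835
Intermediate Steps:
A(M, U) = 4 (A(M, U) = (-4 + 2)² = (-2)² = 4)
x(n, Z) = -20/n (x(n, Z) = 2*(-10/n) = -20/n)
(-43 - 124)*x(A(5, 4), 11) = (-43 - 124)*(-20/4) = -(-3340)/4 = -167*(-5) = 835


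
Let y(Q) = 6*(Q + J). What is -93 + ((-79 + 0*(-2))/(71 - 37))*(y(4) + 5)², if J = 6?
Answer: -336937/34 ≈ -9909.9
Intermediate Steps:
y(Q) = 36 + 6*Q (y(Q) = 6*(Q + 6) = 6*(6 + Q) = 36 + 6*Q)
-93 + ((-79 + 0*(-2))/(71 - 37))*(y(4) + 5)² = -93 + ((-79 + 0*(-2))/(71 - 37))*((36 + 6*4) + 5)² = -93 + ((-79 + 0)/34)*((36 + 24) + 5)² = -93 + (-79*1/34)*(60 + 5)² = -93 - 79/34*65² = -93 - 79/34*4225 = -93 - 333775/34 = -336937/34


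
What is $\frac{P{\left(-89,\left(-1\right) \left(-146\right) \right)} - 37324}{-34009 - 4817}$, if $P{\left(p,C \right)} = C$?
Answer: $\frac{18589}{19413} \approx 0.95755$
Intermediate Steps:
$\frac{P{\left(-89,\left(-1\right) \left(-146\right) \right)} - 37324}{-34009 - 4817} = \frac{\left(-1\right) \left(-146\right) - 37324}{-34009 - 4817} = \frac{146 - 37324}{-38826} = \left(-37178\right) \left(- \frac{1}{38826}\right) = \frac{18589}{19413}$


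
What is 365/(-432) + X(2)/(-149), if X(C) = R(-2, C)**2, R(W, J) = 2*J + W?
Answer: -56113/64368 ≈ -0.87175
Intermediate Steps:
R(W, J) = W + 2*J
X(C) = (-2 + 2*C)**2
365/(-432) + X(2)/(-149) = 365/(-432) + (4*(-1 + 2)**2)/(-149) = 365*(-1/432) + (4*1**2)*(-1/149) = -365/432 + (4*1)*(-1/149) = -365/432 + 4*(-1/149) = -365/432 - 4/149 = -56113/64368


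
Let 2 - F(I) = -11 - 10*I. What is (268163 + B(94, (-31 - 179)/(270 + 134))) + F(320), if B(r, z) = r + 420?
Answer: 271890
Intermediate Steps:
B(r, z) = 420 + r
F(I) = 13 + 10*I (F(I) = 2 - (-11 - 10*I) = 2 + (11 + 10*I) = 13 + 10*I)
(268163 + B(94, (-31 - 179)/(270 + 134))) + F(320) = (268163 + (420 + 94)) + (13 + 10*320) = (268163 + 514) + (13 + 3200) = 268677 + 3213 = 271890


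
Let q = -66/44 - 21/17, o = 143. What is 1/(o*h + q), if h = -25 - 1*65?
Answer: -34/437673 ≈ -7.7684e-5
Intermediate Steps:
h = -90 (h = -25 - 65 = -90)
q = -93/34 (q = -66*1/44 - 21*1/17 = -3/2 - 21/17 = -93/34 ≈ -2.7353)
1/(o*h + q) = 1/(143*(-90) - 93/34) = 1/(-12870 - 93/34) = 1/(-437673/34) = -34/437673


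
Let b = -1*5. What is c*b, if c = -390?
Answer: 1950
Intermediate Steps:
b = -5
c*b = -390*(-5) = 1950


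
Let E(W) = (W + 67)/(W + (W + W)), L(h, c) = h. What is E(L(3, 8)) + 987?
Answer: 8953/9 ≈ 994.78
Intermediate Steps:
E(W) = (67 + W)/(3*W) (E(W) = (67 + W)/(W + 2*W) = (67 + W)/((3*W)) = (67 + W)*(1/(3*W)) = (67 + W)/(3*W))
E(L(3, 8)) + 987 = (1/3)*(67 + 3)/3 + 987 = (1/3)*(1/3)*70 + 987 = 70/9 + 987 = 8953/9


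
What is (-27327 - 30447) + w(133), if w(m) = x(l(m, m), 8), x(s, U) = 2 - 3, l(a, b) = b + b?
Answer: -57775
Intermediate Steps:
l(a, b) = 2*b
x(s, U) = -1
w(m) = -1
(-27327 - 30447) + w(133) = (-27327 - 30447) - 1 = -57774 - 1 = -57775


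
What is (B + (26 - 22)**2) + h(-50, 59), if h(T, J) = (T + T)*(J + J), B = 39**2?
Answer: -10263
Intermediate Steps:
B = 1521
h(T, J) = 4*J*T (h(T, J) = (2*T)*(2*J) = 4*J*T)
(B + (26 - 22)**2) + h(-50, 59) = (1521 + (26 - 22)**2) + 4*59*(-50) = (1521 + 4**2) - 11800 = (1521 + 16) - 11800 = 1537 - 11800 = -10263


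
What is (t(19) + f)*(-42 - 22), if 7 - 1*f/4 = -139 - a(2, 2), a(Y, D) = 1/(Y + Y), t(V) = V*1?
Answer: -38656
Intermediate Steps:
t(V) = V
a(Y, D) = 1/(2*Y)
f = 585 (f = 28 - 4*(-139 - 1/(2*2)) = 28 - 4*(-139 - 1*¼) = 28 - 4*(-139 - ¼) = 28 - 4*(-557/4) = 28 + 557 = 585)
(t(19) + f)*(-42 - 22) = (19 + 585)*(-42 - 22) = 604*(-64) = -38656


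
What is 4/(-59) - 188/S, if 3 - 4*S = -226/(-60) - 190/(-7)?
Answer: 9293836/345799 ≈ 26.876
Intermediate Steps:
S = -5861/840 (S = ¾ - (-226/(-60) - 190/(-7))/4 = ¾ - (-226*(-1/60) - 190*(-⅐))/4 = ¾ - (113/30 + 190/7)/4 = ¾ - ¼*6491/210 = ¾ - 6491/840 = -5861/840 ≈ -6.9774)
4/(-59) - 188/S = 4/(-59) - 188/(-5861/840) = 4*(-1/59) - 188*(-840/5861) = -4/59 + 157920/5861 = 9293836/345799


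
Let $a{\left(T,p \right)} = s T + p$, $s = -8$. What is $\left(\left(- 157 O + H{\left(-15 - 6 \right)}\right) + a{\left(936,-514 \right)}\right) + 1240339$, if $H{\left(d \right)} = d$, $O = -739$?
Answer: $1348339$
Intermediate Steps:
$a{\left(T,p \right)} = p - 8 T$ ($a{\left(T,p \right)} = - 8 T + p = p - 8 T$)
$\left(\left(- 157 O + H{\left(-15 - 6 \right)}\right) + a{\left(936,-514 \right)}\right) + 1240339 = \left(\left(\left(-157\right) \left(-739\right) - 21\right) - 8002\right) + 1240339 = \left(\left(116023 - 21\right) - 8002\right) + 1240339 = \left(116002 - 8002\right) + 1240339 = 108000 + 1240339 = 1348339$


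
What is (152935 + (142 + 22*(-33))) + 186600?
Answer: 338951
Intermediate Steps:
(152935 + (142 + 22*(-33))) + 186600 = (152935 + (142 - 726)) + 186600 = (152935 - 584) + 186600 = 152351 + 186600 = 338951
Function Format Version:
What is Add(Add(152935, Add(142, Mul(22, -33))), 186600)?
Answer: 338951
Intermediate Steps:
Add(Add(152935, Add(142, Mul(22, -33))), 186600) = Add(Add(152935, Add(142, -726)), 186600) = Add(Add(152935, -584), 186600) = Add(152351, 186600) = 338951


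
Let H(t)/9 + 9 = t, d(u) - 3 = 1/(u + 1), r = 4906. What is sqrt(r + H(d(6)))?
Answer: sqrt(237811)/7 ≈ 69.666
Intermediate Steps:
d(u) = 3 + 1/(1 + u) (d(u) = 3 + 1/(u + 1) = 3 + 1/(1 + u))
H(t) = -81 + 9*t
sqrt(r + H(d(6))) = sqrt(4906 + (-81 + 9*((4 + 3*6)/(1 + 6)))) = sqrt(4906 + (-81 + 9*((4 + 18)/7))) = sqrt(4906 + (-81 + 9*((1/7)*22))) = sqrt(4906 + (-81 + 9*(22/7))) = sqrt(4906 + (-81 + 198/7)) = sqrt(4906 - 369/7) = sqrt(33973/7) = sqrt(237811)/7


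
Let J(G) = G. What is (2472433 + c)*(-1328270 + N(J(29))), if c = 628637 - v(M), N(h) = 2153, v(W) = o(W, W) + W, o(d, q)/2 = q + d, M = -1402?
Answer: -4121677725360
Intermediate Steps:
o(d, q) = 2*d + 2*q (o(d, q) = 2*(q + d) = 2*(d + q) = 2*d + 2*q)
v(W) = 5*W (v(W) = (2*W + 2*W) + W = 4*W + W = 5*W)
c = 635647 (c = 628637 - 5*(-1402) = 628637 - 1*(-7010) = 628637 + 7010 = 635647)
(2472433 + c)*(-1328270 + N(J(29))) = (2472433 + 635647)*(-1328270 + 2153) = 3108080*(-1326117) = -4121677725360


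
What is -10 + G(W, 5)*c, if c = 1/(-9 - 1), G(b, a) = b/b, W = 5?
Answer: -101/10 ≈ -10.100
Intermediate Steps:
G(b, a) = 1
c = -⅒ (c = 1/(-10) = -⅒ ≈ -0.10000)
-10 + G(W, 5)*c = -10 + 1*(-⅒) = -10 - ⅒ = -101/10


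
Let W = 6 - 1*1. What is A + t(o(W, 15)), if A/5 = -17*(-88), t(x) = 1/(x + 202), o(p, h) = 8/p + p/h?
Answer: 22881335/3059 ≈ 7480.0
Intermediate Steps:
W = 5 (W = 6 - 1 = 5)
t(x) = 1/(202 + x)
A = 7480 (A = 5*(-17*(-88)) = 5*1496 = 7480)
A + t(o(W, 15)) = 7480 + 1/(202 + (8/5 + 5/15)) = 7480 + 1/(202 + (8*(⅕) + 5*(1/15))) = 7480 + 1/(202 + (8/5 + ⅓)) = 7480 + 1/(202 + 29/15) = 7480 + 1/(3059/15) = 7480 + 15/3059 = 22881335/3059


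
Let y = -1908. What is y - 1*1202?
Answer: -3110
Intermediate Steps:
y - 1*1202 = -1908 - 1*1202 = -1908 - 1202 = -3110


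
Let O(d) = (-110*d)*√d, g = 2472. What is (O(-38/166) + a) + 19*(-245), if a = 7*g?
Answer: 12649 + 2090*I*√1577/6889 ≈ 12649.0 + 12.048*I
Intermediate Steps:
a = 17304 (a = 7*2472 = 17304)
O(d) = -110*d^(3/2)
(O(-38/166) + a) + 19*(-245) = (-110*(-19*I*√1577/6889) + 17304) + 19*(-245) = (-110*(-19*I*√1577/6889) + 17304) - 4655 = (-(-2090)*I*√1577/6889 + 17304) - 4655 = (2090*I*√1577/6889 + 17304) - 4655 = (17304 + 2090*I*√1577/6889) - 4655 = 12649 + 2090*I*√1577/6889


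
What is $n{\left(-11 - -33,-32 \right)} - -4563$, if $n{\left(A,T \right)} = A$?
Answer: $4585$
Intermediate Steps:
$n{\left(-11 - -33,-32 \right)} - -4563 = \left(-11 - -33\right) - -4563 = \left(-11 + 33\right) + 4563 = 22 + 4563 = 4585$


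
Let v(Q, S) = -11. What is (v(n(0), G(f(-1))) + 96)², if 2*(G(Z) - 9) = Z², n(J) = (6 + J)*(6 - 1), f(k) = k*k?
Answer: 7225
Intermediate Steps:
f(k) = k²
n(J) = 30 + 5*J (n(J) = (6 + J)*5 = 30 + 5*J)
G(Z) = 9 + Z²/2
(v(n(0), G(f(-1))) + 96)² = (-11 + 96)² = 85² = 7225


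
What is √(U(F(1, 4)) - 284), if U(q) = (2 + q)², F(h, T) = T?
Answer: 2*I*√62 ≈ 15.748*I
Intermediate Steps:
√(U(F(1, 4)) - 284) = √((2 + 4)² - 284) = √(6² - 284) = √(36 - 284) = √(-248) = 2*I*√62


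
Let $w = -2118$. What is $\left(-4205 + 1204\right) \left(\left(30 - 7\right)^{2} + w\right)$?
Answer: $4768589$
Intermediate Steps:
$\left(-4205 + 1204\right) \left(\left(30 - 7\right)^{2} + w\right) = \left(-4205 + 1204\right) \left(\left(30 - 7\right)^{2} - 2118\right) = - 3001 \left(\left(30 - 7\right)^{2} - 2118\right) = - 3001 \left(23^{2} - 2118\right) = - 3001 \left(529 - 2118\right) = \left(-3001\right) \left(-1589\right) = 4768589$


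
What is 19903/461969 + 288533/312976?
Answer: 139522462805/144585209744 ≈ 0.96498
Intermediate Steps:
19903/461969 + 288533/312976 = 139522462805/144585209744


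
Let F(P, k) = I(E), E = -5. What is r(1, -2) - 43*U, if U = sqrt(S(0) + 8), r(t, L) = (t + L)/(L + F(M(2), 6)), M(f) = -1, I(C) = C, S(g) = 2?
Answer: 1/7 - 43*sqrt(10) ≈ -135.83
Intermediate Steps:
F(P, k) = -5
r(t, L) = (L + t)/(-5 + L) (r(t, L) = (t + L)/(L - 5) = (L + t)/(-5 + L))
U = sqrt(10) (U = sqrt(2 + 8) = sqrt(10) ≈ 3.1623)
r(1, -2) - 43*U = (-2 + 1)/(-5 - 2) - 43*sqrt(10) = -1/(-7) - 43*sqrt(10) = -1/7*(-1) - 43*sqrt(10) = 1/7 - 43*sqrt(10)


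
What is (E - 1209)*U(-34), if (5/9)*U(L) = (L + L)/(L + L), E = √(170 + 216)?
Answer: -10881/5 + 9*√386/5 ≈ -2140.8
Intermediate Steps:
E = √386 ≈ 19.647
U(L) = 9/5 (U(L) = 9*((L + L)/(L + L))/5 = 9*((2*L)/((2*L)))/5 = 9*((2*L)*(1/(2*L)))/5 = (9/5)*1 = 9/5)
(E - 1209)*U(-34) = (√386 - 1209)*(9/5) = (-1209 + √386)*(9/5) = -10881/5 + 9*√386/5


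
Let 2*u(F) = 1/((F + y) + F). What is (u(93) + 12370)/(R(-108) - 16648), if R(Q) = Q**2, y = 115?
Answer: -7446741/3000368 ≈ -2.4819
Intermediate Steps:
u(F) = 1/(2*(115 + 2*F)) (u(F) = 1/(2*((F + 115) + F)) = 1/(2*((115 + F) + F)) = 1/(2*(115 + 2*F)))
(u(93) + 12370)/(R(-108) - 16648) = (1/(2*(115 + 2*93)) + 12370)/((-108)**2 - 16648) = (1/(2*(115 + 186)) + 12370)/(11664 - 16648) = ((1/2)/301 + 12370)/(-4984) = ((1/2)*(1/301) + 12370)*(-1/4984) = (1/602 + 12370)*(-1/4984) = (7446741/602)*(-1/4984) = -7446741/3000368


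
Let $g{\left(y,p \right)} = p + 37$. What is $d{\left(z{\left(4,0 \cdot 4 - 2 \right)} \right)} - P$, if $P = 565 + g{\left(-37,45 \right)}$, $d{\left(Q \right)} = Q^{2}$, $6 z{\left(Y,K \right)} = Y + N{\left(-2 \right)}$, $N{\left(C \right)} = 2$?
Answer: $-646$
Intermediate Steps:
$g{\left(y,p \right)} = 37 + p$
$z{\left(Y,K \right)} = \frac{1}{3} + \frac{Y}{6}$ ($z{\left(Y,K \right)} = \frac{Y + 2}{6} = \frac{2 + Y}{6} = \frac{1}{3} + \frac{Y}{6}$)
$P = 647$ ($P = 565 + \left(37 + 45\right) = 565 + 82 = 647$)
$d{\left(z{\left(4,0 \cdot 4 - 2 \right)} \right)} - P = \left(\frac{1}{3} + \frac{1}{6} \cdot 4\right)^{2} - 647 = \left(\frac{1}{3} + \frac{2}{3}\right)^{2} - 647 = 1^{2} - 647 = 1 - 647 = -646$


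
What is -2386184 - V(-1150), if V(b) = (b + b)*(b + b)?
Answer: -7676184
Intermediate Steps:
V(b) = 4*b**2 (V(b) = (2*b)*(2*b) = 4*b**2)
-2386184 - V(-1150) = -2386184 - 4*(-1150)**2 = -2386184 - 4*1322500 = -2386184 - 1*5290000 = -2386184 - 5290000 = -7676184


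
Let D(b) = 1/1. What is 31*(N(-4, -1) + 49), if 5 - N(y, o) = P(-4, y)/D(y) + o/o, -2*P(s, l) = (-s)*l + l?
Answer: 1333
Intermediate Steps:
D(b) = 1 (D(b) = 1*1 = 1)
P(s, l) = -l/2 + l*s/2 (P(s, l) = -((-s)*l + l)/2 = -(-l*s + l)/2 = -(l - l*s)/2 = -l/2 + l*s/2)
N(y, o) = 4 + 5*y/2 (N(y, o) = 5 - ((y*(-1 - 4)/2)/1 + o/o) = 5 - (((½)*y*(-5))*1 + 1) = 5 - (-5*y/2*1 + 1) = 5 - (-5*y/2 + 1) = 5 - (1 - 5*y/2) = 5 + (-1 + 5*y/2) = 4 + 5*y/2)
31*(N(-4, -1) + 49) = 31*((4 + (5/2)*(-4)) + 49) = 31*((4 - 10) + 49) = 31*(-6 + 49) = 31*43 = 1333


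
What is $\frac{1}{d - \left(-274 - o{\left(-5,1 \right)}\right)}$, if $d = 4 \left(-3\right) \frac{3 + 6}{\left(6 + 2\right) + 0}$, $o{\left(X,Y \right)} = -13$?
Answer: $\frac{2}{495} \approx 0.0040404$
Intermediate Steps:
$d = - \frac{27}{2}$ ($d = - 12 \frac{9}{8 + 0} = - 12 \cdot \frac{9}{8} = - 12 \cdot 9 \cdot \frac{1}{8} = \left(-12\right) \frac{9}{8} = - \frac{27}{2} \approx -13.5$)
$\frac{1}{d - \left(-274 - o{\left(-5,1 \right)}\right)} = \frac{1}{- \frac{27}{2} - -261} = \frac{1}{- \frac{27}{2} + \left(\left(-13 + 27\right) + 247\right)} = \frac{1}{- \frac{27}{2} + \left(14 + 247\right)} = \frac{1}{- \frac{27}{2} + 261} = \frac{1}{\frac{495}{2}} = \frac{2}{495}$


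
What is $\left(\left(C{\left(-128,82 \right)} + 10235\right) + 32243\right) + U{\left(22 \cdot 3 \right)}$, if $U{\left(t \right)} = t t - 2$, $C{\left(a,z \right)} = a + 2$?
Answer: $46706$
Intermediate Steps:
$C{\left(a,z \right)} = 2 + a$
$U{\left(t \right)} = -2 + t^{2}$ ($U{\left(t \right)} = t^{2} - 2 = -2 + t^{2}$)
$\left(\left(C{\left(-128,82 \right)} + 10235\right) + 32243\right) + U{\left(22 \cdot 3 \right)} = \left(\left(\left(2 - 128\right) + 10235\right) + 32243\right) - \left(2 - \left(22 \cdot 3\right)^{2}\right) = \left(\left(-126 + 10235\right) + 32243\right) - \left(2 - 66^{2}\right) = \left(10109 + 32243\right) + \left(-2 + 4356\right) = 42352 + 4354 = 46706$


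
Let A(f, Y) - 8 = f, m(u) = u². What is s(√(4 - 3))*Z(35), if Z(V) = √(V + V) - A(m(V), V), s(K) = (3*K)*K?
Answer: -3699 + 3*√70 ≈ -3673.9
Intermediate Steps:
s(K) = 3*K²
A(f, Y) = 8 + f
Z(V) = -8 - V² + √2*√V (Z(V) = √(V + V) - (8 + V²) = √(2*V) + (-8 - V²) = √2*√V + (-8 - V²) = -8 - V² + √2*√V)
s(√(4 - 3))*Z(35) = (3*(√(4 - 3))²)*(-8 - 1*35² + √2*√35) = (3*(√1)²)*(-8 - 1*1225 + √70) = (3*1²)*(-8 - 1225 + √70) = (3*1)*(-1233 + √70) = 3*(-1233 + √70) = -3699 + 3*√70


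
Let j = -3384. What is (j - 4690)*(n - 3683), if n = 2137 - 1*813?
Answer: 19046566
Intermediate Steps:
n = 1324 (n = 2137 - 813 = 1324)
(j - 4690)*(n - 3683) = (-3384 - 4690)*(1324 - 3683) = -8074*(-2359) = 19046566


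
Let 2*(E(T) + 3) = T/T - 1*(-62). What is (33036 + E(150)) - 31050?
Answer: 4029/2 ≈ 2014.5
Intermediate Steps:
E(T) = 57/2 (E(T) = -3 + (T/T - 1*(-62))/2 = -3 + (1 + 62)/2 = -3 + (1/2)*63 = -3 + 63/2 = 57/2)
(33036 + E(150)) - 31050 = (33036 + 57/2) - 31050 = 66129/2 - 31050 = 4029/2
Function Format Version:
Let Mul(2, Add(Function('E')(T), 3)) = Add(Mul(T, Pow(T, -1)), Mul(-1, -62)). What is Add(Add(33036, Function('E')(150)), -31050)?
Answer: Rational(4029, 2) ≈ 2014.5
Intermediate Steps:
Function('E')(T) = Rational(57, 2) (Function('E')(T) = Add(-3, Mul(Rational(1, 2), Add(Mul(T, Pow(T, -1)), Mul(-1, -62)))) = Add(-3, Mul(Rational(1, 2), Add(1, 62))) = Add(-3, Mul(Rational(1, 2), 63)) = Add(-3, Rational(63, 2)) = Rational(57, 2))
Add(Add(33036, Function('E')(150)), -31050) = Add(Add(33036, Rational(57, 2)), -31050) = Add(Rational(66129, 2), -31050) = Rational(4029, 2)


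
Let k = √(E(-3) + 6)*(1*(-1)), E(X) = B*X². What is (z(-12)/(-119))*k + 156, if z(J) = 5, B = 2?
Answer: 156 + 10*√6/119 ≈ 156.21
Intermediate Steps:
E(X) = 2*X²
k = -2*√6 (k = √(2*(-3)² + 6)*(1*(-1)) = √(2*9 + 6)*(-1) = √(18 + 6)*(-1) = √24*(-1) = (2*√6)*(-1) = -2*√6 ≈ -4.8990)
(z(-12)/(-119))*k + 156 = (5/(-119))*(-2*√6) + 156 = (5*(-1/119))*(-2*√6) + 156 = -(-10)*√6/119 + 156 = 10*√6/119 + 156 = 156 + 10*√6/119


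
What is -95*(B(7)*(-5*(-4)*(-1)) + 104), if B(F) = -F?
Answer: -23180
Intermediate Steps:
-95*(B(7)*(-5*(-4)*(-1)) + 104) = -95*((-1*7)*(-5*(-4)*(-1)) + 104) = -95*(-140*(-1) + 104) = -95*(-7*(-20) + 104) = -95*(140 + 104) = -95*244 = -23180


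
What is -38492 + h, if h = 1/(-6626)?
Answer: -255047993/6626 ≈ -38492.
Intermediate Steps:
h = -1/6626 ≈ -0.00015092
-38492 + h = -38492 - 1/6626 = -255047993/6626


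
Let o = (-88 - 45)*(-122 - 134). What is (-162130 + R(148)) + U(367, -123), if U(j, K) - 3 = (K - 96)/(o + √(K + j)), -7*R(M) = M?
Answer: -109650826928317/676238535 + 73*√61/193211010 ≈ -1.6215e+5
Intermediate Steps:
R(M) = -M/7
o = 34048 (o = -133*(-256) = 34048)
U(j, K) = 3 + (-96 + K)/(34048 + √(K + j)) (U(j, K) = 3 + (K - 96)/(34048 + √(K + j)) = 3 + (-96 + K)/(34048 + √(K + j)))
(-162130 + R(148)) + U(367, -123) = (-162130 - ⅐*148) + (102048 - 123 + 3*√(-123 + 367))/(34048 + √(-123 + 367)) = (-162130 - 148/7) + (102048 - 123 + 3*√244)/(34048 + √244) = -1135058/7 + (102048 - 123 + 3*(2*√61))/(34048 + 2*√61) = -1135058/7 + (102048 - 123 + 6*√61)/(34048 + 2*√61) = -1135058/7 + (101925 + 6*√61)/(34048 + 2*√61)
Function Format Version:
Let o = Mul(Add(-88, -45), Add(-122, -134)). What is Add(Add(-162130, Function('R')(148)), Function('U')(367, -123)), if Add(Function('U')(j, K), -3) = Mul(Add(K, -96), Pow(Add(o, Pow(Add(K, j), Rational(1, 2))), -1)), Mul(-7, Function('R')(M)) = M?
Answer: Add(Rational(-109650826928317, 676238535), Mul(Rational(73, 193211010), Pow(61, Rational(1, 2)))) ≈ -1.6215e+5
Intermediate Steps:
Function('R')(M) = Mul(Rational(-1, 7), M)
o = 34048 (o = Mul(-133, -256) = 34048)
Function('U')(j, K) = Add(3, Mul(Pow(Add(34048, Pow(Add(K, j), Rational(1, 2))), -1), Add(-96, K))) (Function('U')(j, K) = Add(3, Mul(Add(K, -96), Pow(Add(34048, Pow(Add(K, j), Rational(1, 2))), -1))) = Add(3, Mul(Add(-96, K), Pow(Add(34048, Pow(Add(K, j), Rational(1, 2))), -1))) = Add(3, Mul(Pow(Add(34048, Pow(Add(K, j), Rational(1, 2))), -1), Add(-96, K))))
Add(Add(-162130, Function('R')(148)), Function('U')(367, -123)) = Add(Add(-162130, Mul(Rational(-1, 7), 148)), Mul(Pow(Add(34048, Pow(Add(-123, 367), Rational(1, 2))), -1), Add(102048, -123, Mul(3, Pow(Add(-123, 367), Rational(1, 2)))))) = Add(Add(-162130, Rational(-148, 7)), Mul(Pow(Add(34048, Pow(244, Rational(1, 2))), -1), Add(102048, -123, Mul(3, Pow(244, Rational(1, 2)))))) = Add(Rational(-1135058, 7), Mul(Pow(Add(34048, Mul(2, Pow(61, Rational(1, 2)))), -1), Add(102048, -123, Mul(3, Mul(2, Pow(61, Rational(1, 2))))))) = Add(Rational(-1135058, 7), Mul(Pow(Add(34048, Mul(2, Pow(61, Rational(1, 2)))), -1), Add(102048, -123, Mul(6, Pow(61, Rational(1, 2)))))) = Add(Rational(-1135058, 7), Mul(Pow(Add(34048, Mul(2, Pow(61, Rational(1, 2)))), -1), Add(101925, Mul(6, Pow(61, Rational(1, 2))))))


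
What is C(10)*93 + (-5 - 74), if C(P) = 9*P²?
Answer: 83621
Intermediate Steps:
C(10)*93 + (-5 - 74) = (9*10²)*93 + (-5 - 74) = (9*100)*93 - 79 = 900*93 - 79 = 83700 - 79 = 83621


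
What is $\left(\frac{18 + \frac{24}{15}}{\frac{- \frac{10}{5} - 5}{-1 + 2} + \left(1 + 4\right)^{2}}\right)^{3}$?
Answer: $\frac{117649}{91125} \approx 1.2911$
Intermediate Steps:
$\left(\frac{18 + \frac{24}{15}}{\frac{- \frac{10}{5} - 5}{-1 + 2} + \left(1 + 4\right)^{2}}\right)^{3} = \left(\frac{18 + 24 \cdot \frac{1}{15}}{\frac{\left(-10\right) \frac{1}{5} - 5}{1} + 5^{2}}\right)^{3} = \left(\frac{18 + \frac{8}{5}}{\left(-2 - 5\right) 1 + 25}\right)^{3} = \left(\frac{98}{5 \left(\left(-7\right) 1 + 25\right)}\right)^{3} = \left(\frac{98}{5 \left(-7 + 25\right)}\right)^{3} = \left(\frac{98}{5 \cdot 18}\right)^{3} = \left(\frac{98}{5} \cdot \frac{1}{18}\right)^{3} = \left(\frac{49}{45}\right)^{3} = \frac{117649}{91125}$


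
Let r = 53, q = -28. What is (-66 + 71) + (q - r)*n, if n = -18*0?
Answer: 5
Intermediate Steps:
n = 0
(-66 + 71) + (q - r)*n = (-66 + 71) + (-28 - 1*53)*0 = 5 + (-28 - 53)*0 = 5 - 81*0 = 5 + 0 = 5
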